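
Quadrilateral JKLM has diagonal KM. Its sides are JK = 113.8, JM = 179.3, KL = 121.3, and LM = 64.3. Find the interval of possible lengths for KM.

From triangle JKM: |113.8 − 179.3| < KM < 113.8 + 179.3, i.e. 65.5 < KM < 293.1.
From triangle LKM: 57.0 < KM < 185.6.
Both must hold, so KM lies in the intersection.

65.5 < KM < 185.6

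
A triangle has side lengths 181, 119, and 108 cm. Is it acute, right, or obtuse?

obtuse

Compare the square of the longest side to the sum of squares of the other two: 108² + 119² = 25825 < 32761 = 181².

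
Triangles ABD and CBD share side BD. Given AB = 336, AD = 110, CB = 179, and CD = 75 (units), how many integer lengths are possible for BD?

From triangle ABD: 226 < BD < 446.
From triangle CBD: 104 < BD < 254.
Intersection: 226 < BD < 254, so integers 227 through 253: 27 values.

27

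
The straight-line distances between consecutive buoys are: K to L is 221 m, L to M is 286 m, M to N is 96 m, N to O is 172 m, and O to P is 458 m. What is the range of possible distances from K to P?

The maximum is all hops collinear in one direction: 221 + 286 + 96 + 172 + 458 = 1233.
The longest hop is 458; the others sum to 775. Since 458 ≤ 775, the path can fold back on itself completely, so the minimum distance is 0.

0 ≤ KP ≤ 1233 m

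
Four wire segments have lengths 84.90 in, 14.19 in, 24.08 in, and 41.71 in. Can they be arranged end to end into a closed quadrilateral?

For a quadrilateral, each side must be shorter than the sum of the others.
Here the longest side is 84.90, but the remaining 3 sides sum to only 79.98.

No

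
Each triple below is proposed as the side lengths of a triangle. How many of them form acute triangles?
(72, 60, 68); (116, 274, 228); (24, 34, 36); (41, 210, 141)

(72,60,68): 60²+68² = 8224 > 5184 = 72² → acute
(116,274,228): 116²+228² = 65440 < 75076 = 274² → obtuse
(24,34,36): 24²+34² = 1732 > 1296 = 36² → acute
(41,210,141): 41+141 ≤ 210, not a triangle
2 of the 4 are acute.

2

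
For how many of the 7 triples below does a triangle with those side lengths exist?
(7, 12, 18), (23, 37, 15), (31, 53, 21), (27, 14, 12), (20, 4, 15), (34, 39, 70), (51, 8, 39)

(7,12,18): 7+12 > 18 → valid
(15,23,37): 15+23 > 37 → valid
(21,31,53): 21+31 ≤ 53 → not valid
(12,14,27): 12+14 ≤ 27 → not valid
(4,15,20): 4+15 ≤ 20 → not valid
(34,39,70): 34+39 > 70 → valid
(8,39,51): 8+39 ≤ 51 → not valid
3 of the 7 triples form a triangle.

3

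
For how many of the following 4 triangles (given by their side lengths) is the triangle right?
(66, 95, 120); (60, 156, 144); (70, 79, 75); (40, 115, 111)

(66,95,120): 66²+95² = 13381 < 14400 = 120² → obtuse
(60,156,144): 60²+144² = 24336 = 156² → right
(70,79,75): 70²+75² = 10525 > 6241 = 79² → acute
(40,115,111): 40²+111² = 13921 > 13225 = 115² → acute
1 of the 4 is right.

1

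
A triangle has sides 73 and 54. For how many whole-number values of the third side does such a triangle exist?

107

The third side lies in the open interval (19, 127).
Integers from 20 to 126 inclusive: 126 − 20 + 1 = 107.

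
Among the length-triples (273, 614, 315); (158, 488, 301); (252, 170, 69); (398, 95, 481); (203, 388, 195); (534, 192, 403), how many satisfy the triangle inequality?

(273,315,614): 273+315 ≤ 614 → not valid
(158,301,488): 158+301 ≤ 488 → not valid
(69,170,252): 69+170 ≤ 252 → not valid
(95,398,481): 95+398 > 481 → valid
(195,203,388): 195+203 > 388 → valid
(192,403,534): 192+403 > 534 → valid
3 of the 6 triples form a triangle.

3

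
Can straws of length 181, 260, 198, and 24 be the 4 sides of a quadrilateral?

Yes

A quadrilateral exists iff every side is shorter than the sum of the others — equivalently, the longest side is less than the sum of the rest.
Longest side 260 < 403 (sum of the remaining 3), so yes.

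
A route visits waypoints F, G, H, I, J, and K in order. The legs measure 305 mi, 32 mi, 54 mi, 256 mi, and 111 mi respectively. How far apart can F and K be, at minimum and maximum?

The maximum is all hops collinear in one direction: 305 + 32 + 54 + 256 + 111 = 758.
The longest hop is 305; the others sum to 453. Since 305 ≤ 453, the path can fold back on itself completely, so the minimum distance is 0.

0 ≤ FK ≤ 758 mi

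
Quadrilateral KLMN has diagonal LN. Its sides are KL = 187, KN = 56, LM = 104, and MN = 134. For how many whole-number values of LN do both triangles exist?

From triangle KLN: 131 < LN < 243.
From triangle MLN: 30 < LN < 238.
Intersection: 131 < LN < 238, so integers 132 through 237: 106 values.

106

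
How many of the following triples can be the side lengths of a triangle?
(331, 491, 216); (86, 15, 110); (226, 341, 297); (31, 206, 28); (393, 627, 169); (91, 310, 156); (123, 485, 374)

(216,331,491): 216+331 > 491 → valid
(15,86,110): 15+86 ≤ 110 → not valid
(226,297,341): 226+297 > 341 → valid
(28,31,206): 28+31 ≤ 206 → not valid
(169,393,627): 169+393 ≤ 627 → not valid
(91,156,310): 91+156 ≤ 310 → not valid
(123,374,485): 123+374 > 485 → valid
3 of the 7 triples form a triangle.

3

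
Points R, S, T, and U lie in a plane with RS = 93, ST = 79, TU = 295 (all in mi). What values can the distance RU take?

The maximum is all hops collinear in one direction: 93 + 79 + 295 = 467.
The longest hop is 295; the others sum to 172. Folding the others back against it leaves at least 295 − 172 = 123.

123 ≤ RU ≤ 467 mi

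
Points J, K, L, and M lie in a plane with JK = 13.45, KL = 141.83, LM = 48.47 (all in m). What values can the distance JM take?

The maximum is all hops collinear in one direction: 13.45 + 141.83 + 48.47 = 203.75.
The longest hop is 141.83; the others sum to 61.92. Folding the others back against it leaves at least 141.83 − 61.92 = 79.91.

79.91 ≤ JM ≤ 203.75 m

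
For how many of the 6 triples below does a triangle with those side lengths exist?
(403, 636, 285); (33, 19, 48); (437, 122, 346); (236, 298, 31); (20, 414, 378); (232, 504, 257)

3

(285,403,636): 285+403 > 636 → valid
(19,33,48): 19+33 > 48 → valid
(122,346,437): 122+346 > 437 → valid
(31,236,298): 31+236 ≤ 298 → not valid
(20,378,414): 20+378 ≤ 414 → not valid
(232,257,504): 232+257 ≤ 504 → not valid
3 of the 6 triples form a triangle.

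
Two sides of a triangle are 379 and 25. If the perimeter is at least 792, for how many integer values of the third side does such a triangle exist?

16

Triangle inequality: 354 < x < 404. Perimeter ≥ 792 gives x ≥ 792 − 379 − 25 = 388.
So 388 ≤ x < 404; integers 388 through 403: 16 values.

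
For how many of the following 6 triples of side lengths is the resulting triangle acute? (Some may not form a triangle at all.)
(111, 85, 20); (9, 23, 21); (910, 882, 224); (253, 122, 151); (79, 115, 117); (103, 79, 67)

2

(111,85,20): 20+85 ≤ 111, not a triangle
(9,23,21): 9²+21² = 522 < 529 = 23² → obtuse
(910,882,224): 224²+882² = 828100 = 910² → right
(253,122,151): 122²+151² = 37685 < 64009 = 253² → obtuse
(79,115,117): 79²+115² = 19466 > 13689 = 117² → acute
(103,79,67): 67²+79² = 10730 > 10609 = 103² → acute
2 of the 6 are acute.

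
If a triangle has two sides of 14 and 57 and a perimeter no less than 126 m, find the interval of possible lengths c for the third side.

Triangle inequality alone gives 43 < c < 71.
The perimeter condition gives c ≥ 126 − 14 − 57 = 55.
Intersecting the two: 55 ≤ c < 71.

55 ≤ c < 71 m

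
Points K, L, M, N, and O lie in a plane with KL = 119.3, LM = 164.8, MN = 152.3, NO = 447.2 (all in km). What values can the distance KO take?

10.8 ≤ KO ≤ 883.6 km

The maximum is all hops collinear in one direction: 119.3 + 164.8 + 152.3 + 447.2 = 883.6.
The longest hop is 447.2; the others sum to 436.4. Folding the others back against it leaves at least 447.2 − 436.4 = 10.8.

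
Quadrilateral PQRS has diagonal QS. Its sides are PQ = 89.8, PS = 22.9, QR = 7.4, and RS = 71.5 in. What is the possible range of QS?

66.9 < QS < 78.9

From triangle PQS: |89.8 − 22.9| < QS < 89.8 + 22.9, i.e. 66.9 < QS < 112.7.
From triangle RQS: 64.1 < QS < 78.9.
Both must hold, so QS lies in the intersection.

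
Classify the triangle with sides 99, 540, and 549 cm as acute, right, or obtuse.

right

Compare the square of the longest side to the sum of squares of the other two: 99² + 540² = 301401 = 549².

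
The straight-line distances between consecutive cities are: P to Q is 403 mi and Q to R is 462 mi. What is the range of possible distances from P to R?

59 ≤ PR ≤ 865 mi

By the triangle inequality, |403 − 462| ≤ PR ≤ 403 + 462.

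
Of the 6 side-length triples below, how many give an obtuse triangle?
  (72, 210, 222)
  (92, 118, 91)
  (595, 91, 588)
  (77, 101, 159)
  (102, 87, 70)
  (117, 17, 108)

(72,210,222): 72²+210² = 49284 = 222² → right
(92,118,91): 91²+92² = 16745 > 13924 = 118² → acute
(595,91,588): 91²+588² = 354025 = 595² → right
(77,101,159): 77²+101² = 16130 < 25281 = 159² → obtuse
(102,87,70): 70²+87² = 12469 > 10404 = 102² → acute
(117,17,108): 17²+108² = 11953 < 13689 = 117² → obtuse
2 of the 6 are obtuse.

2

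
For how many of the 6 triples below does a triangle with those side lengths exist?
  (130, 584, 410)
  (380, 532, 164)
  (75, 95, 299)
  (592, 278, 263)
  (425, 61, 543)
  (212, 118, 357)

1

(130,410,584): 130+410 ≤ 584 → not valid
(164,380,532): 164+380 > 532 → valid
(75,95,299): 75+95 ≤ 299 → not valid
(263,278,592): 263+278 ≤ 592 → not valid
(61,425,543): 61+425 ≤ 543 → not valid
(118,212,357): 118+212 ≤ 357 → not valid
1 of the 6 triples forms a triangle.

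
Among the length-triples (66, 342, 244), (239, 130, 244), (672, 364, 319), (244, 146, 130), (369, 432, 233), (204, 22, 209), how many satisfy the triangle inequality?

(66,244,342): 66+244 ≤ 342 → not valid
(130,239,244): 130+239 > 244 → valid
(319,364,672): 319+364 > 672 → valid
(130,146,244): 130+146 > 244 → valid
(233,369,432): 233+369 > 432 → valid
(22,204,209): 22+204 > 209 → valid
5 of the 6 triples form a triangle.

5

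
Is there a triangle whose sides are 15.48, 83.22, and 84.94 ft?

The longest side is 84.94, and the other two sum to 98.70.
Since 98.70 > 84.94, the triangle inequality holds.

Yes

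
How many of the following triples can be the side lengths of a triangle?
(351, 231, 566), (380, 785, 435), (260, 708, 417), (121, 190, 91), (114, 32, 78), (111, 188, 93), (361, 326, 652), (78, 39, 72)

(231,351,566): 231+351 > 566 → valid
(380,435,785): 380+435 > 785 → valid
(260,417,708): 260+417 ≤ 708 → not valid
(91,121,190): 91+121 > 190 → valid
(32,78,114): 32+78 ≤ 114 → not valid
(93,111,188): 93+111 > 188 → valid
(326,361,652): 326+361 > 652 → valid
(39,72,78): 39+72 > 78 → valid
6 of the 8 triples form a triangle.

6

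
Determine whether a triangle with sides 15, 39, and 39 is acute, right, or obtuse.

acute

Compare the square of the longest side to the sum of squares of the other two: 15² + 39² = 1746 > 1521 = 39².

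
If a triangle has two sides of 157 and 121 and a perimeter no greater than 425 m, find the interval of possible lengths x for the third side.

Triangle inequality alone gives 36 < x < 278.
The perimeter condition gives x ≤ 425 − 157 − 121 = 147.
Intersecting the two: 36 < x ≤ 147.

36 < x ≤ 147 m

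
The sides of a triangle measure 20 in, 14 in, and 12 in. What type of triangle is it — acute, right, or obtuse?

Compare the square of the longest side to the sum of squares of the other two: 12² + 14² = 340 < 400 = 20².

obtuse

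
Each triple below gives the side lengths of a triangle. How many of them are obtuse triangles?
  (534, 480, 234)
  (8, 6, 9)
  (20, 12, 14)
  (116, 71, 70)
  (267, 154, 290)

2

(534,480,234): 234²+480² = 285156 = 534² → right
(8,6,9): 6²+8² = 100 > 81 = 9² → acute
(20,12,14): 12²+14² = 340 < 400 = 20² → obtuse
(116,71,70): 70²+71² = 9941 < 13456 = 116² → obtuse
(267,154,290): 154²+267² = 95005 > 84100 = 290² → acute
2 of the 5 are obtuse.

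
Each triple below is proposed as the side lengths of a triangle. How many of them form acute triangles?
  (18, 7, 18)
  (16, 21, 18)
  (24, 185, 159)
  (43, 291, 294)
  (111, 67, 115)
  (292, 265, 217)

5

(18,7,18): 7²+18² = 373 > 324 = 18² → acute
(16,21,18): 16²+18² = 580 > 441 = 21² → acute
(24,185,159): 24+159 ≤ 185, not a triangle
(43,291,294): 43²+291² = 86530 > 86436 = 294² → acute
(111,67,115): 67²+111² = 16810 > 13225 = 115² → acute
(292,265,217): 217²+265² = 117314 > 85264 = 292² → acute
5 of the 6 are acute.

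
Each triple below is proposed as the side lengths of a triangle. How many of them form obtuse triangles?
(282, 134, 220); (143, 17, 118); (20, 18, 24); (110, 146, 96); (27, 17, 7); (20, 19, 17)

(282,134,220): 134²+220² = 66356 < 79524 = 282² → obtuse
(143,17,118): 17+118 ≤ 143, not a triangle
(20,18,24): 18²+20² = 724 > 576 = 24² → acute
(110,146,96): 96²+110² = 21316 = 146² → right
(27,17,7): 7+17 ≤ 27, not a triangle
(20,19,17): 17²+19² = 650 > 400 = 20² → acute
1 of the 6 is obtuse.

1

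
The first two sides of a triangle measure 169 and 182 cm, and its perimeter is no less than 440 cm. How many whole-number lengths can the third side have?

Triangle inequality: 13 < x < 351. Perimeter ≥ 440 gives x ≥ 440 − 169 − 182 = 89.
So 89 ≤ x < 351; integers 89 through 350: 262 values.

262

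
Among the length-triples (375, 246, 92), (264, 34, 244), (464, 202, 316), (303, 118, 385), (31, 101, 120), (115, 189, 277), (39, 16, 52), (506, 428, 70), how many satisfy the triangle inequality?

6

(92,246,375): 92+246 ≤ 375 → not valid
(34,244,264): 34+244 > 264 → valid
(202,316,464): 202+316 > 464 → valid
(118,303,385): 118+303 > 385 → valid
(31,101,120): 31+101 > 120 → valid
(115,189,277): 115+189 > 277 → valid
(16,39,52): 16+39 > 52 → valid
(70,428,506): 70+428 ≤ 506 → not valid
6 of the 8 triples form a triangle.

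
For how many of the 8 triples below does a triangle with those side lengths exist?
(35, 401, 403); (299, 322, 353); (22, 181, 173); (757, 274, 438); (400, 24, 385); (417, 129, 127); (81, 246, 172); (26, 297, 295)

6

(35,401,403): 35+401 > 403 → valid
(299,322,353): 299+322 > 353 → valid
(22,173,181): 22+173 > 181 → valid
(274,438,757): 274+438 ≤ 757 → not valid
(24,385,400): 24+385 > 400 → valid
(127,129,417): 127+129 ≤ 417 → not valid
(81,172,246): 81+172 > 246 → valid
(26,295,297): 26+295 > 297 → valid
6 of the 8 triples form a triangle.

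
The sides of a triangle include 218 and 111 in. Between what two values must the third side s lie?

By the triangle inequality, s must be less than 218 + 111 = 329 and greater than |218 − 111| = 107.

107 < s < 329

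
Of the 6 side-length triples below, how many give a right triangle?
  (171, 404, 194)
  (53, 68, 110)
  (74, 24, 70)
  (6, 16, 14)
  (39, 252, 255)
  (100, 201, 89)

2

(171,404,194): 171+194 ≤ 404, not a triangle
(53,68,110): 53²+68² = 7433 < 12100 = 110² → obtuse
(74,24,70): 24²+70² = 5476 = 74² → right
(6,16,14): 6²+14² = 232 < 256 = 16² → obtuse
(39,252,255): 39²+252² = 65025 = 255² → right
(100,201,89): 89+100 ≤ 201, not a triangle
2 of the 6 are right.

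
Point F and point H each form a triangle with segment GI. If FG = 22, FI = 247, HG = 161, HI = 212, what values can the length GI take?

225 < GI < 269

From triangle FGI: |22 − 247| < GI < 22 + 247, i.e. 225 < GI < 269.
From triangle HGI: 51 < GI < 373.
Both must hold, so GI lies in the intersection.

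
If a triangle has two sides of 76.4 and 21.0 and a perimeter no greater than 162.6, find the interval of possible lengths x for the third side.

Triangle inequality alone gives 55.4 < x < 97.4.
The perimeter condition gives x ≤ 162.6 − 76.4 − 21.0 = 65.2.
Intersecting the two: 55.4 < x ≤ 65.2.

55.4 < x ≤ 65.2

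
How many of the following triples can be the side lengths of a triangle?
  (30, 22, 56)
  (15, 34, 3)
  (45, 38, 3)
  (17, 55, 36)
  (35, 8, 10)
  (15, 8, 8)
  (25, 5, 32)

1

(22,30,56): 22+30 ≤ 56 → not valid
(3,15,34): 3+15 ≤ 34 → not valid
(3,38,45): 3+38 ≤ 45 → not valid
(17,36,55): 17+36 ≤ 55 → not valid
(8,10,35): 8+10 ≤ 35 → not valid
(8,8,15): 8+8 > 15 → valid
(5,25,32): 5+25 ≤ 32 → not valid
1 of the 7 triples forms a triangle.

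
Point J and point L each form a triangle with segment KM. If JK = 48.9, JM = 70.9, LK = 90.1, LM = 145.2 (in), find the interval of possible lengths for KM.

55.1 < KM < 119.8

From triangle JKM: |48.9 − 70.9| < KM < 48.9 + 70.9, i.e. 22.0 < KM < 119.8.
From triangle LKM: 55.1 < KM < 235.3.
Both must hold, so KM lies in the intersection.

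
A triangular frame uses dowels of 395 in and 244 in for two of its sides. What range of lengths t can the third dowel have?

By the triangle inequality, t must be less than 395 + 244 = 639 and greater than |395 − 244| = 151.

151 < t < 639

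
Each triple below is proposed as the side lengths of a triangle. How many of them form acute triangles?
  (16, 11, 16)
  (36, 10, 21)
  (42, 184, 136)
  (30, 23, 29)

2

(16,11,16): 11²+16² = 377 > 256 = 16² → acute
(36,10,21): 10+21 ≤ 36, not a triangle
(42,184,136): 42+136 ≤ 184, not a triangle
(30,23,29): 23²+29² = 1370 > 900 = 30² → acute
2 of the 4 are acute.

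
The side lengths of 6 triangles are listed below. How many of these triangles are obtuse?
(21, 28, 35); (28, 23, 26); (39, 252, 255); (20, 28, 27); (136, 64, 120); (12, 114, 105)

(21,28,35): 21²+28² = 1225 = 35² → right
(28,23,26): 23²+26² = 1205 > 784 = 28² → acute
(39,252,255): 39²+252² = 65025 = 255² → right
(20,28,27): 20²+27² = 1129 > 784 = 28² → acute
(136,64,120): 64²+120² = 18496 = 136² → right
(12,114,105): 12²+105² = 11169 < 12996 = 114² → obtuse
1 of the 6 is obtuse.

1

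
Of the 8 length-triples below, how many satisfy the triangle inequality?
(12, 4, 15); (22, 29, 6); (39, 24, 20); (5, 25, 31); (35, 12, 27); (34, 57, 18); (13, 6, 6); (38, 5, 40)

4

(4,12,15): 4+12 > 15 → valid
(6,22,29): 6+22 ≤ 29 → not valid
(20,24,39): 20+24 > 39 → valid
(5,25,31): 5+25 ≤ 31 → not valid
(12,27,35): 12+27 > 35 → valid
(18,34,57): 18+34 ≤ 57 → not valid
(6,6,13): 6+6 ≤ 13 → not valid
(5,38,40): 5+38 > 40 → valid
4 of the 8 triples form a triangle.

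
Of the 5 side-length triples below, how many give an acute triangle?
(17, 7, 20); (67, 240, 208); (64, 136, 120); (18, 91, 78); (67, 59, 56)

1

(17,7,20): 7²+17² = 338 < 400 = 20² → obtuse
(67,240,208): 67²+208² = 47753 < 57600 = 240² → obtuse
(64,136,120): 64²+120² = 18496 = 136² → right
(18,91,78): 18²+78² = 6408 < 8281 = 91² → obtuse
(67,59,56): 56²+59² = 6617 > 4489 = 67² → acute
1 of the 5 is acute.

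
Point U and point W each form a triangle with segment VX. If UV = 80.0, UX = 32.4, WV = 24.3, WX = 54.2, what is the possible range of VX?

From triangle UVX: |80.0 − 32.4| < VX < 80.0 + 32.4, i.e. 47.6 < VX < 112.4.
From triangle WVX: 29.9 < VX < 78.5.
Both must hold, so VX lies in the intersection.

47.6 < VX < 78.5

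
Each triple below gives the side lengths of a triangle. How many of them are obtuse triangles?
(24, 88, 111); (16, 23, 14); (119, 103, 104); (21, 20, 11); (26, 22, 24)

(24,88,111): 24²+88² = 8320 < 12321 = 111² → obtuse
(16,23,14): 14²+16² = 452 < 529 = 23² → obtuse
(119,103,104): 103²+104² = 21425 > 14161 = 119² → acute
(21,20,11): 11²+20² = 521 > 441 = 21² → acute
(26,22,24): 22²+24² = 1060 > 676 = 26² → acute
2 of the 5 are obtuse.

2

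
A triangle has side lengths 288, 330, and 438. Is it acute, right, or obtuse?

Compare the square of the longest side to the sum of squares of the other two: 288² + 330² = 191844 = 438².

right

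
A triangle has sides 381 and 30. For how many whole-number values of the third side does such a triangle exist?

The third side lies in the open interval (351, 411).
Integers from 352 to 410 inclusive: 410 − 352 + 1 = 59.

59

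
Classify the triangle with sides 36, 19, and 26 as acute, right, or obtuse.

obtuse

Compare the square of the longest side to the sum of squares of the other two: 19² + 26² = 1037 < 1296 = 36².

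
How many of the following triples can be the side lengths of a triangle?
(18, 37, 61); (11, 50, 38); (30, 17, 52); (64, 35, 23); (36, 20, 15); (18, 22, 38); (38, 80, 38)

(18,37,61): 18+37 ≤ 61 → not valid
(11,38,50): 11+38 ≤ 50 → not valid
(17,30,52): 17+30 ≤ 52 → not valid
(23,35,64): 23+35 ≤ 64 → not valid
(15,20,36): 15+20 ≤ 36 → not valid
(18,22,38): 18+22 > 38 → valid
(38,38,80): 38+38 ≤ 80 → not valid
1 of the 7 triples forms a triangle.

1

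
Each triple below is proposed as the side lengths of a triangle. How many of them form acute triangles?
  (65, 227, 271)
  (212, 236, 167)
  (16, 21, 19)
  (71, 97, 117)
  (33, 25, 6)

3

(65,227,271): 65²+227² = 55754 < 73441 = 271² → obtuse
(212,236,167): 167²+212² = 72833 > 55696 = 236² → acute
(16,21,19): 16²+19² = 617 > 441 = 21² → acute
(71,97,117): 71²+97² = 14450 > 13689 = 117² → acute
(33,25,6): 6+25 ≤ 33, not a triangle
3 of the 5 are acute.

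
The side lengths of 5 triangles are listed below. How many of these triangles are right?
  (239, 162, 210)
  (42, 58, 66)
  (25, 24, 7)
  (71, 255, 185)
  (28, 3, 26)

1

(239,162,210): 162²+210² = 70344 > 57121 = 239² → acute
(42,58,66): 42²+58² = 5128 > 4356 = 66² → acute
(25,24,7): 7²+24² = 625 = 25² → right
(71,255,185): 71²+185² = 39266 < 65025 = 255² → obtuse
(28,3,26): 3²+26² = 685 < 784 = 28² → obtuse
1 of the 5 is right.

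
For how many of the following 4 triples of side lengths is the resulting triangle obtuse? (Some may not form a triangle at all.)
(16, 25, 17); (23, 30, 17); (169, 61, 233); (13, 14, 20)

3

(16,25,17): 16²+17² = 545 < 625 = 25² → obtuse
(23,30,17): 17²+23² = 818 < 900 = 30² → obtuse
(169,61,233): 61+169 ≤ 233, not a triangle
(13,14,20): 13²+14² = 365 < 400 = 20² → obtuse
3 of the 4 are obtuse.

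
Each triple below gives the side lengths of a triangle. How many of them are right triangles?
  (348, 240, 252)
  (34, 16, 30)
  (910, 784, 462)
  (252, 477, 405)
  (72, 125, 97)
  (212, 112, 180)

(348,240,252): 240²+252² = 121104 = 348² → right
(34,16,30): 16²+30² = 1156 = 34² → right
(910,784,462): 462²+784² = 828100 = 910² → right
(252,477,405): 252²+405² = 227529 = 477² → right
(72,125,97): 72²+97² = 14593 < 15625 = 125² → obtuse
(212,112,180): 112²+180² = 44944 = 212² → right
5 of the 6 are right.

5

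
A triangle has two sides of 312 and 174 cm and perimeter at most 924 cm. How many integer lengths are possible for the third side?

300

Triangle inequality: 138 < x < 486. Perimeter ≤ 924 gives x ≤ 924 − 312 − 174 = 438.
So 138 < x ≤ 438; integers 139 through 438: 300 values.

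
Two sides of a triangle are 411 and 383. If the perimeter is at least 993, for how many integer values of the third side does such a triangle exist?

Triangle inequality: 28 < x < 794. Perimeter ≥ 993 gives x ≥ 993 − 411 − 383 = 199.
So 199 ≤ x < 794; integers 199 through 793: 595 values.

595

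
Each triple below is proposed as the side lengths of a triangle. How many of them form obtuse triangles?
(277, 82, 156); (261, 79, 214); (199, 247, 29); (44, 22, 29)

2

(277,82,156): 82+156 ≤ 277, not a triangle
(261,79,214): 79²+214² = 52037 < 68121 = 261² → obtuse
(199,247,29): 29+199 ≤ 247, not a triangle
(44,22,29): 22²+29² = 1325 < 1936 = 44² → obtuse
2 of the 4 are obtuse.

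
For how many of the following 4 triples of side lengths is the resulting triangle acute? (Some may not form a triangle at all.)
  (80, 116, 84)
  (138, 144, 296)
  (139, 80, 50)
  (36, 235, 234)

1

(80,116,84): 80²+84² = 13456 = 116² → right
(138,144,296): 138+144 ≤ 296, not a triangle
(139,80,50): 50+80 ≤ 139, not a triangle
(36,235,234): 36²+234² = 56052 > 55225 = 235² → acute
1 of the 4 is acute.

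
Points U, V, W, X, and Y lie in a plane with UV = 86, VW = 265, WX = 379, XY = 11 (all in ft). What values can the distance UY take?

17 ≤ UY ≤ 741 ft

The maximum is all hops collinear in one direction: 86 + 265 + 379 + 11 = 741.
The longest hop is 379; the others sum to 362. Folding the others back against it leaves at least 379 − 362 = 17.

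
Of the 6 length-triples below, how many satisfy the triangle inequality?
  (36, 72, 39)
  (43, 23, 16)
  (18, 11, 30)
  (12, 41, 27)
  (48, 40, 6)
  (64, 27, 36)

(36,39,72): 36+39 > 72 → valid
(16,23,43): 16+23 ≤ 43 → not valid
(11,18,30): 11+18 ≤ 30 → not valid
(12,27,41): 12+27 ≤ 41 → not valid
(6,40,48): 6+40 ≤ 48 → not valid
(27,36,64): 27+36 ≤ 64 → not valid
1 of the 6 triples forms a triangle.

1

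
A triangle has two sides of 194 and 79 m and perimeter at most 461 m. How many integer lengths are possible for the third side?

Triangle inequality: 115 < x < 273. Perimeter ≤ 461 gives x ≤ 461 − 194 − 79 = 188.
So 115 < x ≤ 188; integers 116 through 188: 73 values.

73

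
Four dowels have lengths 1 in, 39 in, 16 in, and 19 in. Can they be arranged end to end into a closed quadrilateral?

For a quadrilateral, each side must be shorter than the sum of the others.
Here the longest side is 39, but the remaining 3 sides sum to only 36.

No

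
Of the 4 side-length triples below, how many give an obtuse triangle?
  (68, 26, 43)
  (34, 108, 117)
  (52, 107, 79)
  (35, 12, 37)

3

(68,26,43): 26²+43² = 2525 < 4624 = 68² → obtuse
(34,108,117): 34²+108² = 12820 < 13689 = 117² → obtuse
(52,107,79): 52²+79² = 8945 < 11449 = 107² → obtuse
(35,12,37): 12²+35² = 1369 = 37² → right
3 of the 4 are obtuse.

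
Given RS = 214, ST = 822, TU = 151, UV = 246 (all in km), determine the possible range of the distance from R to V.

211 ≤ RV ≤ 1433 km

The maximum is all hops collinear in one direction: 214 + 822 + 151 + 246 = 1433.
The longest hop is 822; the others sum to 611. Folding the others back against it leaves at least 822 − 611 = 211.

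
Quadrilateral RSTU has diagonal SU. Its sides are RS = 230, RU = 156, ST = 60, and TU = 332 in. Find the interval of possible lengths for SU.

272 < SU < 386

From triangle RSU: |230 − 156| < SU < 230 + 156, i.e. 74 < SU < 386.
From triangle TSU: 272 < SU < 392.
Both must hold, so SU lies in the intersection.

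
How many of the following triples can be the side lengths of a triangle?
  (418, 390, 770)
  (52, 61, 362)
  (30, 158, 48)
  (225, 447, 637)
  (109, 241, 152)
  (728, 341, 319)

3

(390,418,770): 390+418 > 770 → valid
(52,61,362): 52+61 ≤ 362 → not valid
(30,48,158): 30+48 ≤ 158 → not valid
(225,447,637): 225+447 > 637 → valid
(109,152,241): 109+152 > 241 → valid
(319,341,728): 319+341 ≤ 728 → not valid
3 of the 6 triples form a triangle.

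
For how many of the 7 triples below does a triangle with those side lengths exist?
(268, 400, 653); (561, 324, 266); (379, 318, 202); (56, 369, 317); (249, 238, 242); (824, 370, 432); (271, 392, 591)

(268,400,653): 268+400 > 653 → valid
(266,324,561): 266+324 > 561 → valid
(202,318,379): 202+318 > 379 → valid
(56,317,369): 56+317 > 369 → valid
(238,242,249): 238+242 > 249 → valid
(370,432,824): 370+432 ≤ 824 → not valid
(271,392,591): 271+392 > 591 → valid
6 of the 7 triples form a triangle.

6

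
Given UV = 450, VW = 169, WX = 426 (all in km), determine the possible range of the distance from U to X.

0 ≤ UX ≤ 1045 km

The maximum is all hops collinear in one direction: 450 + 169 + 426 = 1045.
The longest hop is 450; the others sum to 595. Since 450 ≤ 595, the path can fold back on itself completely, so the minimum distance is 0.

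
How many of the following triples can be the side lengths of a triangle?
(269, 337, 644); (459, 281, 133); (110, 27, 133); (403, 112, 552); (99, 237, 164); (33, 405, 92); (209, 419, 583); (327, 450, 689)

(269,337,644): 269+337 ≤ 644 → not valid
(133,281,459): 133+281 ≤ 459 → not valid
(27,110,133): 27+110 > 133 → valid
(112,403,552): 112+403 ≤ 552 → not valid
(99,164,237): 99+164 > 237 → valid
(33,92,405): 33+92 ≤ 405 → not valid
(209,419,583): 209+419 > 583 → valid
(327,450,689): 327+450 > 689 → valid
4 of the 8 triples form a triangle.

4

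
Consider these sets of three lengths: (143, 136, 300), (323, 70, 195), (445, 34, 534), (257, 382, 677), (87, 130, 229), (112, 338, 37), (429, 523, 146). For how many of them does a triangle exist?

1

(136,143,300): 136+143 ≤ 300 → not valid
(70,195,323): 70+195 ≤ 323 → not valid
(34,445,534): 34+445 ≤ 534 → not valid
(257,382,677): 257+382 ≤ 677 → not valid
(87,130,229): 87+130 ≤ 229 → not valid
(37,112,338): 37+112 ≤ 338 → not valid
(146,429,523): 146+429 > 523 → valid
1 of the 7 triples forms a triangle.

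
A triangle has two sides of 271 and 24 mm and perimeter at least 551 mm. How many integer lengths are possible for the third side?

39

Triangle inequality: 247 < x < 295. Perimeter ≥ 551 gives x ≥ 551 − 271 − 24 = 256.
So 256 ≤ x < 295; integers 256 through 294: 39 values.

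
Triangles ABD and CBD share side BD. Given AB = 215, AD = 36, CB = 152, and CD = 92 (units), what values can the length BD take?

179 < BD < 244

From triangle ABD: |215 − 36| < BD < 215 + 36, i.e. 179 < BD < 251.
From triangle CBD: 60 < BD < 244.
Both must hold, so BD lies in the intersection.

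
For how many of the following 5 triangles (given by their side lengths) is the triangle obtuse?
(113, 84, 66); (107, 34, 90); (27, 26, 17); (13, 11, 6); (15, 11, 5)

(113,84,66): 66²+84² = 11412 < 12769 = 113² → obtuse
(107,34,90): 34²+90² = 9256 < 11449 = 107² → obtuse
(27,26,17): 17²+26² = 965 > 729 = 27² → acute
(13,11,6): 6²+11² = 157 < 169 = 13² → obtuse
(15,11,5): 5²+11² = 146 < 225 = 15² → obtuse
4 of the 5 are obtuse.

4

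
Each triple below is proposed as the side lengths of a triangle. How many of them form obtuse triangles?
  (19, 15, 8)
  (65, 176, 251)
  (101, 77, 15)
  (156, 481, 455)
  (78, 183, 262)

(19,15,8): 8²+15² = 289 < 361 = 19² → obtuse
(65,176,251): 65+176 ≤ 251, not a triangle
(101,77,15): 15+77 ≤ 101, not a triangle
(156,481,455): 156²+455² = 231361 = 481² → right
(78,183,262): 78+183 ≤ 262, not a triangle
1 of the 5 is obtuse.

1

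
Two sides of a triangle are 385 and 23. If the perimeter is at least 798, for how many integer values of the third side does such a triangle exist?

18

Triangle inequality: 362 < x < 408. Perimeter ≥ 798 gives x ≥ 798 − 385 − 23 = 390.
So 390 ≤ x < 408; integers 390 through 407: 18 values.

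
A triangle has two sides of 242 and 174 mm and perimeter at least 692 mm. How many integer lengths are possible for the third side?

140

Triangle inequality: 68 < x < 416. Perimeter ≥ 692 gives x ≥ 692 − 242 − 174 = 276.
So 276 ≤ x < 416; integers 276 through 415: 140 values.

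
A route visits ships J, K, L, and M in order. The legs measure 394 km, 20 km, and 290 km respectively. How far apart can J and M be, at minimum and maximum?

The maximum is all hops collinear in one direction: 394 + 20 + 290 = 704.
The longest hop is 394; the others sum to 310. Folding the others back against it leaves at least 394 − 310 = 84.

84 ≤ JM ≤ 704 km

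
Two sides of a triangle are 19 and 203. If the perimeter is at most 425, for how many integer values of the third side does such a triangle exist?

Triangle inequality: 184 < x < 222. Perimeter ≤ 425 gives x ≤ 425 − 19 − 203 = 203.
So 184 < x ≤ 203; integers 185 through 203: 19 values.

19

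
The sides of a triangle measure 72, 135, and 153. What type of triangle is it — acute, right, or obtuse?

Compare the square of the longest side to the sum of squares of the other two: 72² + 135² = 23409 = 153².

right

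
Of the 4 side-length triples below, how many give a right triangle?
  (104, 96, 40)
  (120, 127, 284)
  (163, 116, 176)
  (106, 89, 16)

(104,96,40): 40²+96² = 10816 = 104² → right
(120,127,284): 120+127 ≤ 284, not a triangle
(163,116,176): 116²+163² = 40025 > 30976 = 176² → acute
(106,89,16): 16+89 ≤ 106, not a triangle
1 of the 4 is right.

1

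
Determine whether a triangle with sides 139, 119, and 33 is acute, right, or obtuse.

Compare the square of the longest side to the sum of squares of the other two: 33² + 119² = 15250 < 19321 = 139².

obtuse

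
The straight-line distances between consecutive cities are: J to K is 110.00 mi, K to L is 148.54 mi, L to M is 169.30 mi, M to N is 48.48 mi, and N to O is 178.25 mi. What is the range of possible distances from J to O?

0 ≤ JO ≤ 654.57 mi

The maximum is all hops collinear in one direction: 110.00 + 148.54 + 169.30 + 48.48 + 178.25 = 654.57.
The longest hop is 178.25; the others sum to 476.32. Since 178.25 ≤ 476.32, the path can fold back on itself completely, so the minimum distance is 0.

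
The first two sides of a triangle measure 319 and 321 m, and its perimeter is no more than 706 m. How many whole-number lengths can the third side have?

Triangle inequality: 2 < x < 640. Perimeter ≤ 706 gives x ≤ 706 − 319 − 321 = 66.
So 2 < x ≤ 66; integers 3 through 66: 64 values.

64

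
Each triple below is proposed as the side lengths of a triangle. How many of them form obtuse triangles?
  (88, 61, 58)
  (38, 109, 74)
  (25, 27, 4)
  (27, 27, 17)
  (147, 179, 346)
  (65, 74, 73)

(88,61,58): 58²+61² = 7085 < 7744 = 88² → obtuse
(38,109,74): 38²+74² = 6920 < 11881 = 109² → obtuse
(25,27,4): 4²+25² = 641 < 729 = 27² → obtuse
(27,27,17): 17²+27² = 1018 > 729 = 27² → acute
(147,179,346): 147+179 ≤ 346, not a triangle
(65,74,73): 65²+73² = 9554 > 5476 = 74² → acute
3 of the 6 are obtuse.

3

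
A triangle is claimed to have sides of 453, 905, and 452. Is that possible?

The two shorter sides sum to 905, exactly equal to the longest side 905.
That gives only a degenerate (flat) triangle — the inequality must be strict.

No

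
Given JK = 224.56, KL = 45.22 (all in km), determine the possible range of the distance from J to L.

By the triangle inequality, |224.56 − 45.22| ≤ JL ≤ 224.56 + 45.22.

179.34 ≤ JL ≤ 269.78 km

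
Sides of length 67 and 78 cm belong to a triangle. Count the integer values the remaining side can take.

The third side lies in the open interval (11, 145).
Integers from 12 to 144 inclusive: 144 − 12 + 1 = 133.

133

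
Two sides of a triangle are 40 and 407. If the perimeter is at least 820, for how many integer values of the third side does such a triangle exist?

Triangle inequality: 367 < x < 447. Perimeter ≥ 820 gives x ≥ 820 − 40 − 407 = 373.
So 373 ≤ x < 447; integers 373 through 446: 74 values.

74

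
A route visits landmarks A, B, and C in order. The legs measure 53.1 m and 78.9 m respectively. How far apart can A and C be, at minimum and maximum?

25.8 ≤ AC ≤ 132.0 m

By the triangle inequality, |53.1 − 78.9| ≤ AC ≤ 53.1 + 78.9.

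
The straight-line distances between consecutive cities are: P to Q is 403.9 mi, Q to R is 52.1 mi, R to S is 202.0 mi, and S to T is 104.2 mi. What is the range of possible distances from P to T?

45.6 ≤ PT ≤ 762.2 mi

The maximum is all hops collinear in one direction: 403.9 + 52.1 + 202.0 + 104.2 = 762.2.
The longest hop is 403.9; the others sum to 358.3. Folding the others back against it leaves at least 403.9 − 358.3 = 45.6.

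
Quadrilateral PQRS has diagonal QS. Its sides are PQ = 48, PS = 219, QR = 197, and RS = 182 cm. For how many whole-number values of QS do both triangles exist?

95

From triangle PQS: 171 < QS < 267.
From triangle RQS: 15 < QS < 379.
Intersection: 171 < QS < 267, so integers 172 through 266: 95 values.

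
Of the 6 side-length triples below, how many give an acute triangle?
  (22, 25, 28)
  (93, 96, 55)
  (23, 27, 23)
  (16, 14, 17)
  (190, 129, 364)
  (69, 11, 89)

4

(22,25,28): 22²+25² = 1109 > 784 = 28² → acute
(93,96,55): 55²+93² = 11674 > 9216 = 96² → acute
(23,27,23): 23²+23² = 1058 > 729 = 27² → acute
(16,14,17): 14²+16² = 452 > 289 = 17² → acute
(190,129,364): 129+190 ≤ 364, not a triangle
(69,11,89): 11+69 ≤ 89, not a triangle
4 of the 6 are acute.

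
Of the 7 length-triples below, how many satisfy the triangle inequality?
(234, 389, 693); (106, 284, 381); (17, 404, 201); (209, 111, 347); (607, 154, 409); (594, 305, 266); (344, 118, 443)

2

(234,389,693): 234+389 ≤ 693 → not valid
(106,284,381): 106+284 > 381 → valid
(17,201,404): 17+201 ≤ 404 → not valid
(111,209,347): 111+209 ≤ 347 → not valid
(154,409,607): 154+409 ≤ 607 → not valid
(266,305,594): 266+305 ≤ 594 → not valid
(118,344,443): 118+344 > 443 → valid
2 of the 7 triples form a triangle.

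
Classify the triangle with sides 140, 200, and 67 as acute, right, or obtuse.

Compare the square of the longest side to the sum of squares of the other two: 67² + 140² = 24089 < 40000 = 200².

obtuse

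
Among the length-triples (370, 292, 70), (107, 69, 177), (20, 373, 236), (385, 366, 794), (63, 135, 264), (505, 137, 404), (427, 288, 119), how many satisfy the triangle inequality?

(70,292,370): 70+292 ≤ 370 → not valid
(69,107,177): 69+107 ≤ 177 → not valid
(20,236,373): 20+236 ≤ 373 → not valid
(366,385,794): 366+385 ≤ 794 → not valid
(63,135,264): 63+135 ≤ 264 → not valid
(137,404,505): 137+404 > 505 → valid
(119,288,427): 119+288 ≤ 427 → not valid
1 of the 7 triples forms a triangle.

1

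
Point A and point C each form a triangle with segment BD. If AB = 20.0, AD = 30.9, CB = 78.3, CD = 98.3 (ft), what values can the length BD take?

20.0 < BD < 50.9

From triangle ABD: |20.0 − 30.9| < BD < 20.0 + 30.9, i.e. 10.9 < BD < 50.9.
From triangle CBD: 20.0 < BD < 176.6.
Both must hold, so BD lies in the intersection.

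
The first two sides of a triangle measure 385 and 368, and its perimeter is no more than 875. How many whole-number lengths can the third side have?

Triangle inequality: 17 < x < 753. Perimeter ≤ 875 gives x ≤ 875 − 385 − 368 = 122.
So 17 < x ≤ 122; integers 18 through 122: 105 values.

105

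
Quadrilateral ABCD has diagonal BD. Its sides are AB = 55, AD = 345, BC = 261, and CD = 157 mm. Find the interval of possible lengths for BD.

290 < BD < 400

From triangle ABD: |55 − 345| < BD < 55 + 345, i.e. 290 < BD < 400.
From triangle CBD: 104 < BD < 418.
Both must hold, so BD lies in the intersection.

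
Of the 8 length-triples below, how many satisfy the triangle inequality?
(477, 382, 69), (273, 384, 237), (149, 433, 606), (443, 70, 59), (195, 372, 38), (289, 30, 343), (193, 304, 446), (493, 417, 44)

2

(69,382,477): 69+382 ≤ 477 → not valid
(237,273,384): 237+273 > 384 → valid
(149,433,606): 149+433 ≤ 606 → not valid
(59,70,443): 59+70 ≤ 443 → not valid
(38,195,372): 38+195 ≤ 372 → not valid
(30,289,343): 30+289 ≤ 343 → not valid
(193,304,446): 193+304 > 446 → valid
(44,417,493): 44+417 ≤ 493 → not valid
2 of the 8 triples form a triangle.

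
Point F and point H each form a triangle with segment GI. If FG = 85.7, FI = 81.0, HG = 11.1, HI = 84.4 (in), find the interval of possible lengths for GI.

73.3 < GI < 95.5

From triangle FGI: |85.7 − 81.0| < GI < 85.7 + 81.0, i.e. 4.7 < GI < 166.7.
From triangle HGI: 73.3 < GI < 95.5.
Both must hold, so GI lies in the intersection.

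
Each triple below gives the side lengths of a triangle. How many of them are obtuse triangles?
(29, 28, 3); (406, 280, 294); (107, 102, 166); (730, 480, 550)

(29,28,3): 3²+28² = 793 < 841 = 29² → obtuse
(406,280,294): 280²+294² = 164836 = 406² → right
(107,102,166): 102²+107² = 21853 < 27556 = 166² → obtuse
(730,480,550): 480²+550² = 532900 = 730² → right
2 of the 4 are obtuse.

2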